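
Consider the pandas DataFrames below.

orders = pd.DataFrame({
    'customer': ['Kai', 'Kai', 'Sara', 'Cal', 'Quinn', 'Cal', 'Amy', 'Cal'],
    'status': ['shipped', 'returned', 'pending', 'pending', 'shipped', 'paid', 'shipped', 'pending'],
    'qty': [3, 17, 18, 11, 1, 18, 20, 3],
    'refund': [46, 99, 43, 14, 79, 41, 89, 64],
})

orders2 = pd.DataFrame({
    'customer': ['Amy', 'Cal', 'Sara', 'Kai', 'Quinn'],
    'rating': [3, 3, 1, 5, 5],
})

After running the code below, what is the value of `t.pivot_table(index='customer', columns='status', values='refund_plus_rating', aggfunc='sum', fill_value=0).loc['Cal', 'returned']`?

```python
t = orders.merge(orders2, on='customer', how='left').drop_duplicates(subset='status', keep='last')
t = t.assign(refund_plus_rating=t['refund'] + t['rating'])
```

0

merge on 'customer' (how='left') → 8 rows:
  customer    status  qty  refund  rating
0      Kai   shipped    3      46       5
1      Kai  returned   17      99       5
2     Sara   pending   18      43       1
3      Cal   pending   11      14       3
4    Quinn   shipped    1      79       5
5      Cal      paid   18      41       3
6      Amy   shipped   20      89       3
7      Cal   pending    3      64       3
drop duplicate status (keep=last):
  customer    status  qty  refund  rating
1      Kai  returned   17      99       5
5      Cal      paid   18      41       3
6      Amy   shipped   20      89       3
7      Cal   pending    3      64       3
add column refund_plus_rating = t['refund'] + t['rating']:
  customer    status  qty  refund  rating  refund_plus_rating
1      Kai  returned   17      99       5                 104
5      Cal      paid   18      41       3                  44
6      Amy   shipped   20      89       3                  92
7      Cal   pending    3      64       3                  67
pivot: rows=customer, cols=status, sum(refund_plus_rating):
status    paid  pending  returned  shipped
customer                                  
Amy          0        0         0       92
Cal         44       67         0        0
Kai          0        0       104        0
Finally, value at row 'Cal', column 'returned' = 0.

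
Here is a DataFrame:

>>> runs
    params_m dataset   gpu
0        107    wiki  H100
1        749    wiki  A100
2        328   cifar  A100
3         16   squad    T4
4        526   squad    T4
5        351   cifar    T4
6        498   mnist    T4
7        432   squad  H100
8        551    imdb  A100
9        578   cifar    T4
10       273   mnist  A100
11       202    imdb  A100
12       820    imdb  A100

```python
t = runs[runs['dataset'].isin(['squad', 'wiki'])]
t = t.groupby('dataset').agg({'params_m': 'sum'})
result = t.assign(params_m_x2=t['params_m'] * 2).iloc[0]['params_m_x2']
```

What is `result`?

filter rows where dataset in ['squad', 'wiki']:
   params_m dataset   gpu
0       107    wiki  H100
1       749    wiki  A100
3        16   squad    T4
4       526   squad    T4
7       432   squad  H100
group by dataset, sum of params_m:
         params_m
dataset          
squad         974
wiki          856
add column params_m_x2 = t['params_m'] * 2:
         params_m  params_m_x2
dataset                       
squad         974         1948
wiki          856         1712

1948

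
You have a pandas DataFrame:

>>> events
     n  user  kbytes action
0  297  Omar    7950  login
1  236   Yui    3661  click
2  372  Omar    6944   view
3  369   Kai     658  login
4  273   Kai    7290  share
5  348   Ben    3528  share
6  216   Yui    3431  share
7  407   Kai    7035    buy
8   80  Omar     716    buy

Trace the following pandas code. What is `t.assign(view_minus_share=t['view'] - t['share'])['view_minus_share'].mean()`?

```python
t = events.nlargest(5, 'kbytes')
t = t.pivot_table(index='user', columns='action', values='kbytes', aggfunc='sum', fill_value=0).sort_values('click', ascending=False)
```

-115.333333333

take 5 rows with largest kbytes:
     n  user  kbytes action
0  297  Omar    7950  login
4  273   Kai    7290  share
7  407   Kai    7035    buy
2  372  Omar    6944   view
1  236   Yui    3661  click
pivot: rows=user, cols=action, sum(kbytes):
action   buy  click  login  share  view
user                                   
Kai     7035      0      0   7290     0
Omar       0      0   7950      0  6944
Yui        0   3661      0      0     0
sort by click descending:
action   buy  click  login  share  view
user                                   
Yui        0   3661      0      0     0
Kai     7035      0      0   7290     0
Omar       0      0   7950      0  6944
add column view_minus_share = t['view'] - t['share']:
action   buy  click  login  share  view  view_minus_share
user                                                     
Yui        0   3661      0      0     0                 0
Kai     7035      0      0   7290     0             -7290
Omar       0      0   7950      0  6944              6944
Then the mean of column 'view_minus_share': -115.333333333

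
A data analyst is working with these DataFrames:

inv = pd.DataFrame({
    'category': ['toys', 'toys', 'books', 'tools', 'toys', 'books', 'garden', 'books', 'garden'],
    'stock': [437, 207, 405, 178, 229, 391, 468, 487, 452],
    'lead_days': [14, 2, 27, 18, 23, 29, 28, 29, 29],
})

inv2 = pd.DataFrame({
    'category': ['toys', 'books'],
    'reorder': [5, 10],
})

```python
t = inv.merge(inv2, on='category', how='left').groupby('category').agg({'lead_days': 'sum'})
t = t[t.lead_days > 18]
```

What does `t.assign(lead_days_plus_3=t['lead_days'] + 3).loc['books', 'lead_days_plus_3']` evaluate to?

merge on 'category' (how='left') → 9 rows:
  category  stock  lead_days  reorder
0     toys    437         14      5.0
1     toys    207          2      5.0
2    books    405         27     10.0
3    tools    178         18      NaN
4     toys    229         23      5.0
5    books    391         29     10.0
6   garden    468         28      NaN
7    books    487         29     10.0
8   garden    452         29      NaN
group by category, sum of lead_days:
          lead_days
category           
books            85
garden           57
tools            18
toys             39
filter rows where lead_days > 18:
          lead_days
category           
books            85
garden           57
toys             39
add column lead_days_plus_3 = t['lead_days'] + 3:
          lead_days  lead_days_plus_3
category                             
books            85                88
garden           57                60
toys             39                42
So loc['books', 'lead_days_plus_3'] = 88.

88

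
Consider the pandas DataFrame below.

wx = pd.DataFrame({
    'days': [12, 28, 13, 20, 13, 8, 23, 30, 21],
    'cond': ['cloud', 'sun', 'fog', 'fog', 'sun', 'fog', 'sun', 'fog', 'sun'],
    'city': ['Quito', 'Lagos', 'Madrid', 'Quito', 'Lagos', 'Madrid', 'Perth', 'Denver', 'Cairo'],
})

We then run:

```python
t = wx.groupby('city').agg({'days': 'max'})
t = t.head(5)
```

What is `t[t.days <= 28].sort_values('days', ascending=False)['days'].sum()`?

group by city, max of days:
        days
city        
Cairo     21
Denver    30
Lagos     28
Madrid    13
Perth     23
Quito     20
take first 5 rows:
        days
city        
Cairo     21
Denver    30
Lagos     28
Madrid    13
Perth     23
filter rows where days <= 28:
        days
city        
Cairo     21
Lagos     28
Madrid    13
Perth     23
sort by days descending:
        days
city        
Lagos     28
Perth     23
Cairo     21
Madrid    13
Then the sum of column 'days': 85

85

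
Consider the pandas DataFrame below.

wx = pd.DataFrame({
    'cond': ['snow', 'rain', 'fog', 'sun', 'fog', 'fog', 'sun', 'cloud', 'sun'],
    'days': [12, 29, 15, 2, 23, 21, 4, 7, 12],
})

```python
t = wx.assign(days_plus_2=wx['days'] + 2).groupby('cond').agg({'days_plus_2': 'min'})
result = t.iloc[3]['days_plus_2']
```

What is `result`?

14

add column days_plus_2 = wx['days'] + 2:
    cond  days  days_plus_2
0   snow    12           14
1   rain    29           31
2    fog    15           17
3    sun     2            4
4    fog    23           25
5    fog    21           23
6    sun     4            6
7  cloud     7            9
8    sun    12           14
group by cond, min of days_plus_2:
       days_plus_2
cond              
cloud            9
fog             17
rain            31
snow            14
sun              4
Taking the value at position 3, column 'days_plus_2' gives 14.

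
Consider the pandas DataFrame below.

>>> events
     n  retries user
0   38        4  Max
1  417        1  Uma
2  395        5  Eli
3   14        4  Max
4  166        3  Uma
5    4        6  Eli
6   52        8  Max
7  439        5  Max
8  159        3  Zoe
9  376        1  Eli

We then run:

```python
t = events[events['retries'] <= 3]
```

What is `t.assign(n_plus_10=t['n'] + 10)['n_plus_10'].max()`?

filter rows where retries <= 3:
     n  retries user
1  417        1  Uma
4  166        3  Uma
8  159        3  Zoe
9  376        1  Eli
add column n_plus_10 = t['n'] + 10:
     n  retries user  n_plus_10
1  417        1  Uma        427
4  166        3  Uma        176
8  159        3  Zoe        169
9  376        1  Eli        386
So max() = 427.

427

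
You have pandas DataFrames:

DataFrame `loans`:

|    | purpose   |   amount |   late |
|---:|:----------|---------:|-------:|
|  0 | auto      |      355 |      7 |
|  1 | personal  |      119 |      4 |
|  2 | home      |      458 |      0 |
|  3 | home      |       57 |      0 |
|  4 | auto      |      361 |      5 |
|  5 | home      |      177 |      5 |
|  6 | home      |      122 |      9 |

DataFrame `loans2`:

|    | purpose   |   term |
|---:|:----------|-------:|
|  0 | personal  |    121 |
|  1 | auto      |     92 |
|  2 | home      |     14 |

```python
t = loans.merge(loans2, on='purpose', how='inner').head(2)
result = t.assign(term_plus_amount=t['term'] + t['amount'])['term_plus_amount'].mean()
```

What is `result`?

343.5

merge on 'purpose' (how='inner') → 7 rows:
    purpose  amount  late  term
0      auto     355     7    92
1  personal     119     4   121
2      home     458     0    14
3      home      57     0    14
4      auto     361     5    92
5      home     177     5    14
6      home     122     9    14
take first 2 rows:
    purpose  amount  late  term
0      auto     355     7    92
1  personal     119     4   121
add column term_plus_amount = t['term'] + t['amount']:
    purpose  amount  late  term  term_plus_amount
0      auto     355     7    92               447
1  personal     119     4   121               240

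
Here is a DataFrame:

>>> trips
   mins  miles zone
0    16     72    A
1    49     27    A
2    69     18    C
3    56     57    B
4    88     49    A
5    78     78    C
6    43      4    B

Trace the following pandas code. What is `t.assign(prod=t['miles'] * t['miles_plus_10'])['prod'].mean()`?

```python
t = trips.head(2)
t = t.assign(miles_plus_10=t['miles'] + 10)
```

take first 2 rows:
   mins  miles zone
0    16     72    A
1    49     27    A
add column miles_plus_10 = t['miles'] + 10:
   mins  miles zone  miles_plus_10
0    16     72    A             82
1    49     27    A             37
add column prod = t['miles'] * t['miles_plus_10']:
   mins  miles zone  miles_plus_10  prod
0    16     72    A             82  5904
1    49     27    A             37   999

3451.5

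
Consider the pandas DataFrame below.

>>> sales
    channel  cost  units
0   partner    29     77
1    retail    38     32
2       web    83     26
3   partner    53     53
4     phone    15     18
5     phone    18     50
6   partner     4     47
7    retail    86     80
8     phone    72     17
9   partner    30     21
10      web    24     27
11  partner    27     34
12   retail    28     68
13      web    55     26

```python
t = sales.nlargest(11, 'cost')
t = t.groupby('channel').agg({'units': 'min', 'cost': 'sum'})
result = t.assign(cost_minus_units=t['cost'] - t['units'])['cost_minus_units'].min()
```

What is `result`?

take 11 rows with largest cost:
    channel  cost  units
7    retail    86     80
2       web    83     26
8     phone    72     17
13      web    55     26
3   partner    53     53
1    retail    38     32
9   partner    30     21
0   partner    29     77
12   retail    28     68
11  partner    27     34
10      web    24     27
group by channel: min(units), sum(cost):
         units  cost
channel             
partner     21   139
phone       17    72
retail      32   152
web         26   162
add column cost_minus_units = t['cost'] - t['units']:
         units  cost  cost_minus_units
channel                               
partner     21   139               118
phone       17    72                55
retail      32   152               120
web         26   162               136
Taking the min of column 'cost_minus_units' gives 55.

55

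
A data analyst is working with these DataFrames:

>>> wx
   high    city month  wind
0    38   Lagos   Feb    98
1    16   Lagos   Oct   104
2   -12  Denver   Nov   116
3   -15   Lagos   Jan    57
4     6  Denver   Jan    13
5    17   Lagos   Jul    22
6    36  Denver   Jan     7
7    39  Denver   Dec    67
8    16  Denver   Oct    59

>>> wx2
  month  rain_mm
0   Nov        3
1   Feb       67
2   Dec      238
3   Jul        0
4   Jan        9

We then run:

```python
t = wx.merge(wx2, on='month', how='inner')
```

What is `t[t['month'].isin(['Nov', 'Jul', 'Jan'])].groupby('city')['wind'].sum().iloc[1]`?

79

merge on 'month' (how='inner') → 7 rows:
   high    city month  wind  rain_mm
0    38   Lagos   Feb    98       67
1   -12  Denver   Nov   116        3
2   -15   Lagos   Jan    57        9
3     6  Denver   Jan    13        9
4    17   Lagos   Jul    22        0
5    36  Denver   Jan     7        9
6    39  Denver   Dec    67      238
filter rows where month in ['Nov', 'Jul', 'Jan']:
   high    city month  wind  rain_mm
1   -12  Denver   Nov   116        3
2   -15   Lagos   Jan    57        9
3     6  Denver   Jan    13        9
4    17   Lagos   Jul    22        0
5    36  Denver   Jan     7        9
group by city, sum of wind:
city
Denver    136
Lagos      79
Name: wind, dtype: int64
value at position 1 → 79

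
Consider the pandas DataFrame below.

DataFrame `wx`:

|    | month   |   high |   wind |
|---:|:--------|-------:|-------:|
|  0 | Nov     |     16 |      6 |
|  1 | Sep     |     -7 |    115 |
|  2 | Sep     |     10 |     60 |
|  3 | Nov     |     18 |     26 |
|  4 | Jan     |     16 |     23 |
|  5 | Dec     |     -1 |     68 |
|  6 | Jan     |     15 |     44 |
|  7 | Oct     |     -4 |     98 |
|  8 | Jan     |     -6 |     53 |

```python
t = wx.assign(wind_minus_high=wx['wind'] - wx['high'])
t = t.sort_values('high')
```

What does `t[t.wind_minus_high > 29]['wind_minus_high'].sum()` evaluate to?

402

add column wind_minus_high = wx['wind'] - wx['high']:
  month  high  wind  wind_minus_high
0   Nov    16     6              -10
1   Sep    -7   115              122
2   Sep    10    60               50
3   Nov    18    26                8
4   Jan    16    23                7
5   Dec    -1    68               69
6   Jan    15    44               29
7   Oct    -4    98              102
8   Jan    -6    53               59
sort by high:
  month  high  wind  wind_minus_high
1   Sep    -7   115              122
8   Jan    -6    53               59
7   Oct    -4    98              102
5   Dec    -1    68               69
2   Sep    10    60               50
6   Jan    15    44               29
0   Nov    16     6              -10
4   Jan    16    23                7
3   Nov    18    26                8
filter rows where wind_minus_high > 29:
  month  high  wind  wind_minus_high
1   Sep    -7   115              122
8   Jan    -6    53               59
7   Oct    -4    98              102
5   Dec    -1    68               69
2   Sep    10    60               50
Finally, sum of column 'wind_minus_high' = 402.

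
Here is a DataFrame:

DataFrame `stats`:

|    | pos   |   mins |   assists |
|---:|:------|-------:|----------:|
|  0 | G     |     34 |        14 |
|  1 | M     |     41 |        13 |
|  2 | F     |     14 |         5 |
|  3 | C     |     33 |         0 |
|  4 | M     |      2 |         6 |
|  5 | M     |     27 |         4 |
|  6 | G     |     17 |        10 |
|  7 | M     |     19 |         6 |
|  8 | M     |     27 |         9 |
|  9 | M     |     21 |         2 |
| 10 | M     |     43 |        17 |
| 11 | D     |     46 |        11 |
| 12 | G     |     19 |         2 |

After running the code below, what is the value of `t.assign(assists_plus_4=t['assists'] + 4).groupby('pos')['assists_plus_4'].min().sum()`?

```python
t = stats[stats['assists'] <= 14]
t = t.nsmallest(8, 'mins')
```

filter rows where assists <= 14:
   pos  mins  assists
0    G    34       14
1    M    41       13
2    F    14        5
3    C    33        0
4    M     2        6
5    M    27        4
6    G    17       10
7    M    19        6
8    M    27        9
9    M    21        2
11   D    46       11
12   G    19        2
take 8 rows with smallest mins:
   pos  mins  assists
4    M     2        6
2    F    14        5
6    G    17       10
7    M    19        6
12   G    19        2
9    M    21        2
5    M    27        4
8    M    27        9
add column assists_plus_4 = t['assists'] + 4:
   pos  mins  assists  assists_plus_4
4    M     2        6              10
2    F    14        5               9
6    G    17       10              14
7    M    19        6              10
12   G    19        2               6
9    M    21        2               6
5    M    27        4               8
8    M    27        9              13
group by pos, min of assists_plus_4:
pos
F    9
G    6
M    6
Name: assists_plus_4, dtype: int64
sum of the resulting series → 21

21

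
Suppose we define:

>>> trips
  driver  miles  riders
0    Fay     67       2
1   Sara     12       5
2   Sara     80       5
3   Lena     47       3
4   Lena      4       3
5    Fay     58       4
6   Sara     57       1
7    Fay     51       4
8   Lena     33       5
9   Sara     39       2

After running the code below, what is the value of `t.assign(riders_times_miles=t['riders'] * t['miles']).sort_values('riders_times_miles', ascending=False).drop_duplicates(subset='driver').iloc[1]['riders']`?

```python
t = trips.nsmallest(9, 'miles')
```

5

take 9 rows with smallest miles:
  driver  miles  riders
4   Lena      4       3
1   Sara     12       5
8   Lena     33       5
9   Sara     39       2
3   Lena     47       3
7    Fay     51       4
6   Sara     57       1
5    Fay     58       4
0    Fay     67       2
add column riders_times_miles = t['riders'] * t['miles']:
  driver  miles  riders  riders_times_miles
4   Lena      4       3                  12
1   Sara     12       5                  60
8   Lena     33       5                 165
9   Sara     39       2                  78
3   Lena     47       3                 141
7    Fay     51       4                 204
6   Sara     57       1                  57
5    Fay     58       4                 232
0    Fay     67       2                 134
sort by riders_times_miles descending:
  driver  miles  riders  riders_times_miles
5    Fay     58       4                 232
7    Fay     51       4                 204
8   Lena     33       5                 165
3   Lena     47       3                 141
0    Fay     67       2                 134
9   Sara     39       2                  78
1   Sara     12       5                  60
6   Sara     57       1                  57
4   Lena      4       3                  12
drop duplicate driver (keep=first):
  driver  miles  riders  riders_times_miles
5    Fay     58       4                 232
8   Lena     33       5                 165
9   Sara     39       2                  78
Hence 5.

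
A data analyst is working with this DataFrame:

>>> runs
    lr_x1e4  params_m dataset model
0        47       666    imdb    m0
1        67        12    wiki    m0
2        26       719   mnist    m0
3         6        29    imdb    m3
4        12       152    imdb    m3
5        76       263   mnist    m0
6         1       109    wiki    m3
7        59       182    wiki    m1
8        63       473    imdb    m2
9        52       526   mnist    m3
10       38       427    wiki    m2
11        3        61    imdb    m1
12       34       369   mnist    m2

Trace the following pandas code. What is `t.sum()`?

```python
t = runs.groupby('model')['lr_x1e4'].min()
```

64

group by model, min of lr_x1e4:
model
m0    26
m1     3
m2    34
m3     1
Name: lr_x1e4, dtype: int64
Finally, sum of the resulting series = 64.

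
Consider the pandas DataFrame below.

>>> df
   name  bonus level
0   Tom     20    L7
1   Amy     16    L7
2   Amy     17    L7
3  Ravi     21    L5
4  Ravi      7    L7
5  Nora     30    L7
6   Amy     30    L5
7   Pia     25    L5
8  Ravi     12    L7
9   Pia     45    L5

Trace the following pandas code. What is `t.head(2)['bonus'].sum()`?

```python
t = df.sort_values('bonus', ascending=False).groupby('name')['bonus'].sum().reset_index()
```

93

sort by bonus descending:
   name  bonus level
9   Pia     45    L5
5  Nora     30    L7
6   Amy     30    L5
7   Pia     25    L5
3  Ravi     21    L5
0   Tom     20    L7
2   Amy     17    L7
1   Amy     16    L7
8  Ravi     12    L7
4  Ravi      7    L7
group by name, sum of bonus:
name
Amy     63
Nora    30
Pia     70
Ravi    40
Tom     20
Name: bonus, dtype: int64
reset_index():
   name  bonus
0   Amy     63
1  Nora     30
2   Pia     70
3  Ravi     40
4   Tom     20
take first 2 rows:
   name  bonus
0   Amy     63
1  Nora     30
Finally, sum of column 'bonus' = 93.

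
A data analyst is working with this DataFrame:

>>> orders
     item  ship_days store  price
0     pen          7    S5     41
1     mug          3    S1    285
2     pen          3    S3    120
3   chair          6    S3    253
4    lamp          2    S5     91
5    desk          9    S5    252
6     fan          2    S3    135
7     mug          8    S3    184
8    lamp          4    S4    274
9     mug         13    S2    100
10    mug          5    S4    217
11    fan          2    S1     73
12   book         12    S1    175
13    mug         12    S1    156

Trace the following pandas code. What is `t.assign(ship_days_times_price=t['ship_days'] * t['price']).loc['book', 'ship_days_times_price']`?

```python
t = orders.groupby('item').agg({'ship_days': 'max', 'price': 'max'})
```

2100

group by item: max(ship_days), max(price):
       ship_days  price
item                   
book          12    175
chair          6    253
desk           9    252
fan            2    135
lamp           4    274
mug           13    285
pen            7    120
add column ship_days_times_price = t['ship_days'] * t['price']:
       ship_days  price  ship_days_times_price
item                                          
book          12    175                   2100
chair          6    253                   1518
desk           9    252                   2268
fan            2    135                    270
lamp           4    274                   1096
mug           13    285                   3705
pen            7    120                    840
So loc['book', 'ship_days_times_price'] = 2100.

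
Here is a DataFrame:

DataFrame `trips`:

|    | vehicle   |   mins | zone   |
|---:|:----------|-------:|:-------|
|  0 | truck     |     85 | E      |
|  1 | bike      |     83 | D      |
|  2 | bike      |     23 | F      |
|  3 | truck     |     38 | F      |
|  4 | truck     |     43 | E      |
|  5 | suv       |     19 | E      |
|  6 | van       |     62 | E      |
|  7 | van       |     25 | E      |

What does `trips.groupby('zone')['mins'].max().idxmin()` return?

F

group by zone, max of mins:
zone
D    83
E    85
F    38
Name: mins, dtype: int64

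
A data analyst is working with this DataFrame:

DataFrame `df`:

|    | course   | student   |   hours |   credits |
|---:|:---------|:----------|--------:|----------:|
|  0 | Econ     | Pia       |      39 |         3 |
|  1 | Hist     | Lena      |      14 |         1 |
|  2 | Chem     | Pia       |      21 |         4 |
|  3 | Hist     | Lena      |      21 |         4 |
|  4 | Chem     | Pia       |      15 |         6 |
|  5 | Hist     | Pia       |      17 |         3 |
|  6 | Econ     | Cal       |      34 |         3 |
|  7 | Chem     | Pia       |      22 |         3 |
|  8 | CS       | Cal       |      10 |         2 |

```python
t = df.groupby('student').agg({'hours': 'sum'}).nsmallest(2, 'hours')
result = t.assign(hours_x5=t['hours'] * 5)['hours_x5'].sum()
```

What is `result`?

395

group by student, sum of hours:
         hours
student       
Cal         44
Lena        35
Pia        114
take 2 rows with smallest hours:
         hours
student       
Lena        35
Cal         44
add column hours_x5 = t['hours'] * 5:
         hours  hours_x5
student                 
Lena        35       175
Cal         44       220
Reading off the sum of column 'hours_x5', we get 395.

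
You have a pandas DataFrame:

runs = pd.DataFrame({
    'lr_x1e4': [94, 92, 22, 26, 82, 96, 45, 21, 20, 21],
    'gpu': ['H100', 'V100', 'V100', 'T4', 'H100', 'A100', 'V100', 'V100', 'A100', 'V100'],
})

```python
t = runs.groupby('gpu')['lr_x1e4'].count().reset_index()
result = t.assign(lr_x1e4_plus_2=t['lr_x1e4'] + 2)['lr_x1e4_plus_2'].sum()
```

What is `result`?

group by gpu, count of lr_x1e4:
gpu
A100    2
H100    2
T4      1
V100    5
Name: lr_x1e4, dtype: int64
reset_index():
    gpu  lr_x1e4
0  A100        2
1  H100        2
2    T4        1
3  V100        5
add column lr_x1e4_plus_2 = t['lr_x1e4'] + 2:
    gpu  lr_x1e4  lr_x1e4_plus_2
0  A100        2               4
1  H100        2               4
2    T4        1               3
3  V100        5               7

18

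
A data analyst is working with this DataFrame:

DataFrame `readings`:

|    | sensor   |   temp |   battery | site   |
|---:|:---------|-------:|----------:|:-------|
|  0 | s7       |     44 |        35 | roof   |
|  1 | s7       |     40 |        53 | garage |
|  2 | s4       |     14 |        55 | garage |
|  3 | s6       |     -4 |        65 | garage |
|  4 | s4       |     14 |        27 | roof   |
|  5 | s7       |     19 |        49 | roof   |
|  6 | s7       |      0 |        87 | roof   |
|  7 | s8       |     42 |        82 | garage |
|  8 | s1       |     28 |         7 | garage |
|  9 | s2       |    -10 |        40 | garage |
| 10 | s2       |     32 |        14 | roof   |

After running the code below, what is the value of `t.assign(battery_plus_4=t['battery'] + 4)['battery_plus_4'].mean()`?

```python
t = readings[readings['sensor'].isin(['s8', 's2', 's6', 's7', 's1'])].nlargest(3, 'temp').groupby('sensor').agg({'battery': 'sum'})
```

89.0

filter rows where sensor in ['s8', 's2', 's6', 's7', 's1']:
   sensor  temp  battery    site
0      s7    44       35    roof
1      s7    40       53  garage
3      s6    -4       65  garage
5      s7    19       49    roof
6      s7     0       87    roof
7      s8    42       82  garage
8      s1    28        7  garage
9      s2   -10       40  garage
10     s2    32       14    roof
take 3 rows with largest temp:
  sensor  temp  battery    site
0     s7    44       35    roof
7     s8    42       82  garage
1     s7    40       53  garage
group by sensor, sum of battery:
        battery
sensor         
s7           88
s8           82
add column battery_plus_4 = t['battery'] + 4:
        battery  battery_plus_4
sensor                         
s7           88              92
s8           82              86
Then the mean of column 'battery_plus_4': 89.0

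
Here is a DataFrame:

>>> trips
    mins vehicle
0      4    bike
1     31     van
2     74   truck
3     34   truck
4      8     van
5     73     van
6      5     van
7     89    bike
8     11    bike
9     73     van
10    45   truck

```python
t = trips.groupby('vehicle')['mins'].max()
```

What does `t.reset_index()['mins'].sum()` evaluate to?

236

group by vehicle, max of mins:
vehicle
bike     89
truck    74
van      73
Name: mins, dtype: int64
reset_index():
  vehicle  mins
0    bike    89
1   truck    74
2     van    73
Then the sum of column 'mins': 236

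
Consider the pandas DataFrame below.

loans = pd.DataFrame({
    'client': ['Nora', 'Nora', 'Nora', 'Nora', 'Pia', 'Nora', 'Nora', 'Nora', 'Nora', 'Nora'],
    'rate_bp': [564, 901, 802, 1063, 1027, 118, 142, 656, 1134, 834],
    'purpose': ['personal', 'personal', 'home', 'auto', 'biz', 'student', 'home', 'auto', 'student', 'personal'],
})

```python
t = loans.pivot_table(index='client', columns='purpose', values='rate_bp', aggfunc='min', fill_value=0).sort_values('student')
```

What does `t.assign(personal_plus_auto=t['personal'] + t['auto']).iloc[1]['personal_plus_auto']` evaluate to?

pivot: rows=client, cols=purpose, min(rate_bp):
purpose  auto   biz  home  personal  student
client                                      
Nora      656     0   142       564      118
Pia         0  1027     0         0        0
sort by student:
purpose  auto   biz  home  personal  student
client                                      
Pia         0  1027     0         0        0
Nora      656     0   142       564      118
add column personal_plus_auto = t['personal'] + t['auto']:
purpose  auto   biz  home  personal  student  personal_plus_auto
client                                                          
Pia         0  1027     0         0        0                   0
Nora      656     0   142       564      118                1220
Reading off the value at position 1, column 'personal_plus_auto', we get 1220.

1220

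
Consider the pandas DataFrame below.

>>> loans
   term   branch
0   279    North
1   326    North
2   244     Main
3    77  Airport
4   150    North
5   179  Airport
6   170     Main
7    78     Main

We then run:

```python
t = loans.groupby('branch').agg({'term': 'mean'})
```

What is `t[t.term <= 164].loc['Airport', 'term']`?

128.0

group by branch, mean of term:
               term
branch             
Airport  128.000000
Main     164.000000
North    251.666667
filter rows where term <= 164:
          term
branch        
Airport  128.0
Main     164.0
Then the value at row 'Airport', column 'term': 128.0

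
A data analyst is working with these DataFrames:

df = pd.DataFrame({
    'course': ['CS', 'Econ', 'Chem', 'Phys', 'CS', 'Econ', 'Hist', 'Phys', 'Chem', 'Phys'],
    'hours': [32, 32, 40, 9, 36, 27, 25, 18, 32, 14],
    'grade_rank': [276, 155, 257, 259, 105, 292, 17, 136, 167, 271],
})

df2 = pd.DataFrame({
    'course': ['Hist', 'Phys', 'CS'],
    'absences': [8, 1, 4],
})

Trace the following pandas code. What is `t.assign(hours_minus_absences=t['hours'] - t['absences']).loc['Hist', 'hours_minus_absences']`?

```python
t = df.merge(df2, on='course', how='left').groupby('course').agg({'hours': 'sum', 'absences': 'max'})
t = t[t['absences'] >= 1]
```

merge on 'course' (how='left') → 10 rows:
  course  hours  grade_rank  absences
0     CS     32         276       4.0
1   Econ     32         155       NaN
2   Chem     40         257       NaN
3   Phys      9         259       1.0
4     CS     36         105       4.0
5   Econ     27         292       NaN
6   Hist     25          17       8.0
7   Phys     18         136       1.0
8   Chem     32         167       NaN
9   Phys     14         271       1.0
group by course: sum(hours), max(absences):
        hours  absences
course                 
CS         68       4.0
Chem       72       NaN
Econ       59       NaN
Hist       25       8.0
Phys       41       1.0
filter rows where absences >= 1:
        hours  absences
course                 
CS         68       4.0
Hist       25       8.0
Phys       41       1.0
add column hours_minus_absences = t['hours'] - t['absences']:
        hours  absences  hours_minus_absences
course                                       
CS         68       4.0                  64.0
Hist       25       8.0                  17.0
Phys       41       1.0                  40.0

17.0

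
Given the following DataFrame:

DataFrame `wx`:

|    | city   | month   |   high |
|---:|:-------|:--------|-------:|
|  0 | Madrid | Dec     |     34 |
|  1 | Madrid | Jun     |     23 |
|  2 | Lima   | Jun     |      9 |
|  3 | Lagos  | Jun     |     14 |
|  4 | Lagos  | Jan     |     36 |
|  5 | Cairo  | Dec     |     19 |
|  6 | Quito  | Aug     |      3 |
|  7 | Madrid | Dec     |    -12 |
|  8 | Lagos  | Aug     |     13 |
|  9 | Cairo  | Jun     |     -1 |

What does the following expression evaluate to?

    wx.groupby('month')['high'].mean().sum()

68.9166666667

group by month, mean of high:
month
Aug     8.000000
Dec    13.666667
Jan    36.000000
Jun    11.250000
Name: high, dtype: float64
Hence 68.9166666667.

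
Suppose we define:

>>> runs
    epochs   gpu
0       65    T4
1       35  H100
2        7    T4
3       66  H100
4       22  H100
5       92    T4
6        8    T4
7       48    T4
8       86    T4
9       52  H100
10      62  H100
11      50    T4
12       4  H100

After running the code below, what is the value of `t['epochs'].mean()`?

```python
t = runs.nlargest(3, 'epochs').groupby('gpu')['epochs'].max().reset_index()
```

take 3 rows with largest epochs:
   epochs   gpu
5      92    T4
8      86    T4
3      66  H100
group by gpu, max of epochs:
gpu
H100    66
T4      92
Name: epochs, dtype: int64
reset_index():
    gpu  epochs
0  H100      66
1    T4      92
Finally, mean of column 'epochs' = 79.0.

79.0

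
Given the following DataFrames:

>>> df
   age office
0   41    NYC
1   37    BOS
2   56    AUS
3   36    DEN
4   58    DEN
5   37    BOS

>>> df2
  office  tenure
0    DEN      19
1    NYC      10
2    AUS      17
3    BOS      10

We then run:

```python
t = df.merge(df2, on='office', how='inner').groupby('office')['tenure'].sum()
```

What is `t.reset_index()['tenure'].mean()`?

merge on 'office' (how='inner') → 6 rows:
   age office  tenure
0   41    NYC      10
1   37    BOS      10
2   56    AUS      17
3   36    DEN      19
4   58    DEN      19
5   37    BOS      10
group by office, sum of tenure:
office
AUS    17
BOS    20
DEN    38
NYC    10
Name: tenure, dtype: int64
reset_index():
  office  tenure
0    AUS      17
1    BOS      20
2    DEN      38
3    NYC      10
Hence 21.25.

21.25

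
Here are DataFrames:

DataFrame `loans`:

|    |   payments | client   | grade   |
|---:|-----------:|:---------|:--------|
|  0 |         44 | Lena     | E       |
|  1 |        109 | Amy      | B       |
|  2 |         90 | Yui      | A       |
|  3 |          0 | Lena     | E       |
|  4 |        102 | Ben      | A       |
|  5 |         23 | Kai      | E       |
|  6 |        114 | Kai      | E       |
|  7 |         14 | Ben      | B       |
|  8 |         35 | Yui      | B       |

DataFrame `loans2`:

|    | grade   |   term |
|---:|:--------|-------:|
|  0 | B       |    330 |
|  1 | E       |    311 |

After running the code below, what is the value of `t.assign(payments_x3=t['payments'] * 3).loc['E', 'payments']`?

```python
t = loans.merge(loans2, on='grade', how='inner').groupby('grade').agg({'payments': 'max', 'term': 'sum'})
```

merge on 'grade' (how='inner') → 7 rows:
   payments client grade  term
0        44   Lena     E   311
1       109    Amy     B   330
2         0   Lena     E   311
3        23    Kai     E   311
4       114    Kai     E   311
5        14    Ben     B   330
6        35    Yui     B   330
group by grade: max(payments), sum(term):
       payments  term
grade                
B           109   990
E           114  1244
add column payments_x3 = t['payments'] * 3:
       payments  term  payments_x3
grade                             
B           109   990          327
E           114  1244          342
Finally, value at row 'E', column 'payments' = 114.

114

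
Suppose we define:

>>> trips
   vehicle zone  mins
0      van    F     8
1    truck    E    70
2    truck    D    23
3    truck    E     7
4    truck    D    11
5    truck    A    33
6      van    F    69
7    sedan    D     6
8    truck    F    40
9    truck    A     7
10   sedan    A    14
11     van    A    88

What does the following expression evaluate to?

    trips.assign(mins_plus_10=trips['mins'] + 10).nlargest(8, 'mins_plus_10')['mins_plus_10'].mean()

53.5

add column mins_plus_10 = trips['mins'] + 10:
   vehicle zone  mins  mins_plus_10
0      van    F     8            18
1    truck    E    70            80
2    truck    D    23            33
3    truck    E     7            17
4    truck    D    11            21
5    truck    A    33            43
6      van    F    69            79
7    sedan    D     6            16
8    truck    F    40            50
9    truck    A     7            17
10   sedan    A    14            24
11     van    A    88            98
take 8 rows with largest mins_plus_10:
   vehicle zone  mins  mins_plus_10
11     van    A    88            98
1    truck    E    70            80
6      van    F    69            79
8    truck    F    40            50
5    truck    A    33            43
2    truck    D    23            33
10   sedan    A    14            24
4    truck    D    11            21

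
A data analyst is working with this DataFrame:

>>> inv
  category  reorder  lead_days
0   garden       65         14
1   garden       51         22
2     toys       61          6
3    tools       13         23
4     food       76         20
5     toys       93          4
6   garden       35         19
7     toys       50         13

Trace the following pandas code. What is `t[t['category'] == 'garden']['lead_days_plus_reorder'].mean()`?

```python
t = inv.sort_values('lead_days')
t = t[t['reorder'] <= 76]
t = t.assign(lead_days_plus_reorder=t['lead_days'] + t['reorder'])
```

68.6666666667

sort by lead_days:
  category  reorder  lead_days
5     toys       93          4
2     toys       61          6
7     toys       50         13
0   garden       65         14
6   garden       35         19
4     food       76         20
1   garden       51         22
3    tools       13         23
filter rows where reorder <= 76:
  category  reorder  lead_days
2     toys       61          6
7     toys       50         13
0   garden       65         14
6   garden       35         19
4     food       76         20
1   garden       51         22
3    tools       13         23
add column lead_days_plus_reorder = t['lead_days'] + t['reorder']:
  category  reorder  lead_days  lead_days_plus_reorder
2     toys       61          6                      67
7     toys       50         13                      63
0   garden       65         14                      79
6   garden       35         19                      54
4     food       76         20                      96
1   garden       51         22                      73
3    tools       13         23                      36
filter rows where category == 'garden':
  category  reorder  lead_days  lead_days_plus_reorder
0   garden       65         14                      79
6   garden       35         19                      54
1   garden       51         22                      73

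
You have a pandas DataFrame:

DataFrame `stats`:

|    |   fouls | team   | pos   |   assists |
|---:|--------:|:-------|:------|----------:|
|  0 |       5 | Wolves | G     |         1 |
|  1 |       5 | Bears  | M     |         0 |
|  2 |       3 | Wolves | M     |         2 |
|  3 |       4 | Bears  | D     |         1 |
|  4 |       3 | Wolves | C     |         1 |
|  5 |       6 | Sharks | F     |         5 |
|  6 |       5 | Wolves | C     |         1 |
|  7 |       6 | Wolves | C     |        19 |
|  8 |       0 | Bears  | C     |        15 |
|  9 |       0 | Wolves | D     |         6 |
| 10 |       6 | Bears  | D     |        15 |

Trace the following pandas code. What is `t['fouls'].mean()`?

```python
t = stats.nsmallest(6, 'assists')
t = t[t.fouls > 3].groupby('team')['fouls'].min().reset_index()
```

take 6 rows with smallest assists:
   fouls    team pos  assists
1      5   Bears   M        0
0      5  Wolves   G        1
3      4   Bears   D        1
4      3  Wolves   C        1
6      5  Wolves   C        1
2      3  Wolves   M        2
filter rows where fouls > 3:
   fouls    team pos  assists
1      5   Bears   M        0
0      5  Wolves   G        1
3      4   Bears   D        1
6      5  Wolves   C        1
group by team, min of fouls:
team
Bears     4
Wolves    5
Name: fouls, dtype: int64
reset_index():
     team  fouls
0   Bears      4
1  Wolves      5

4.5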